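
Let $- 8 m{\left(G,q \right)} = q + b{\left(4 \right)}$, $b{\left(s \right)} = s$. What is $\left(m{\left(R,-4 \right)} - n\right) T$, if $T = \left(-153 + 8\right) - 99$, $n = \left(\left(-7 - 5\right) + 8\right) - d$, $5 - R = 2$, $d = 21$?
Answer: $-6100$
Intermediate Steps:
$R = 3$ ($R = 5 - 2 = 3$)
$n = -25$ ($n = \left(\left(-7 - 5\right) + 8\right) - 21 = \left(-12 + 8\right) - 21 = -4 - 21 = -25$)
$T = -244$ ($T = -145 - 99 = -244$)
$m{\left(G,q \right)} = - \frac{1}{2} - \frac{q}{8}$ ($m{\left(G,q \right)} = - \frac{q + 4}{8} = - \frac{4 + q}{8} = - \frac{1}{2} - \frac{q}{8}$)
$\left(m{\left(R,-4 \right)} - n\right) T = \left(\left(- \frac{1}{2} - - \frac{1}{2}\right) - -25\right) \left(-244\right) = \left(\left(- \frac{1}{2} + \frac{1}{2}\right) + 25\right) \left(-244\right) = \left(0 + 25\right) \left(-244\right) = 25 \left(-244\right) = -6100$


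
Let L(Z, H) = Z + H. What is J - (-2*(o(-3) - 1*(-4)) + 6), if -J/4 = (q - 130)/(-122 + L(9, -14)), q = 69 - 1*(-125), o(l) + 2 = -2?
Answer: -506/127 ≈ -3.9843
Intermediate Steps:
o(l) = -4 (o(l) = -2 - 2 = -4)
q = 194 (q = 69 + 125 = 194)
L(Z, H) = H + Z
J = 256/127 (J = -4*(194 - 130)/(-122 + (-14 + 9)) = -256/(-122 - 5) = -256/(-127) = -256*(-1)/127 = -4*(-64/127) = 256/127 ≈ 2.0157)
J - (-2*(o(-3) - 1*(-4)) + 6) = 256/127 - (-2*(-4 - 1*(-4)) + 6) = 256/127 - (-2*(-4 + 4) + 6) = 256/127 - (-2*0 + 6) = 256/127 - (0 + 6) = 256/127 - 1*6 = 256/127 - 6 = -506/127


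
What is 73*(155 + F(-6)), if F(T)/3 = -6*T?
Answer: 19199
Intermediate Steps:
F(T) = -18*T (F(T) = 3*(-6*T) = -18*T)
73*(155 + F(-6)) = 73*(155 - 18*(-6)) = 73*(155 + 108) = 73*263 = 19199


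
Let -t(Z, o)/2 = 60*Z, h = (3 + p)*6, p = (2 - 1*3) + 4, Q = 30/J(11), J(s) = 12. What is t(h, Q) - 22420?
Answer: -26740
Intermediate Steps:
Q = 5/2 (Q = 30/12 = 30*(1/12) = 5/2 ≈ 2.5000)
p = 3 (p = (2 - 3) + 4 = -1 + 4 = 3)
h = 36 (h = (3 + 3)*6 = 6*6 = 36)
t(Z, o) = -120*Z
t(h, Q) - 22420 = -120*36 - 22420 = -4320 - 22420 = -26740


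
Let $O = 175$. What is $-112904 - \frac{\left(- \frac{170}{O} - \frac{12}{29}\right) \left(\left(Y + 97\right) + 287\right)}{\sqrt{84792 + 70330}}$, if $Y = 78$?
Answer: $-112904 + \frac{4218 \sqrt{1282}}{92945} \approx -1.129 \cdot 10^{5}$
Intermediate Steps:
$-112904 - \frac{\left(- \frac{170}{O} - \frac{12}{29}\right) \left(\left(Y + 97\right) + 287\right)}{\sqrt{84792 + 70330}} = -112904 - \frac{\left(- \frac{170}{175} - \frac{12}{29}\right) \left(\left(78 + 97\right) + 287\right)}{\sqrt{84792 + 70330}} = -112904 - \frac{\left(\left(-170\right) \frac{1}{175} - \frac{12}{29}\right) \left(175 + 287\right)}{\sqrt{155122}} = -112904 - \frac{\left(- \frac{34}{35} - \frac{12}{29}\right) 462}{11 \sqrt{1282}} = -112904 - \left(- \frac{1406}{1015}\right) 462 \frac{\sqrt{1282}}{14102} = -112904 - - \frac{92796 \frac{\sqrt{1282}}{14102}}{145} = -112904 - - \frac{4218 \sqrt{1282}}{92945} = -112904 + \frac{4218 \sqrt{1282}}{92945}$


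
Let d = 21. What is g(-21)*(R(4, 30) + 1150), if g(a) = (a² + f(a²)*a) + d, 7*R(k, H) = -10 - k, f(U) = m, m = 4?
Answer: 433944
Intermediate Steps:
f(U) = 4
R(k, H) = -10/7 - k/7 (R(k, H) = (-10 - k)/7 = -10/7 - k/7)
g(a) = 21 + a² + 4*a (g(a) = (a² + 4*a) + 21 = 21 + a² + 4*a)
g(-21)*(R(4, 30) + 1150) = (21 + (-21)² + 4*(-21))*((-10/7 - ⅐*4) + 1150) = (21 + 441 - 84)*((-10/7 - 4/7) + 1150) = 378*(-2 + 1150) = 378*1148 = 433944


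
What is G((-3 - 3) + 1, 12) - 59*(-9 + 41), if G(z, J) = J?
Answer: -1876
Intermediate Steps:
G((-3 - 3) + 1, 12) - 59*(-9 + 41) = 12 - 59*(-9 + 41) = 12 - 59*32 = 12 - 1888 = -1876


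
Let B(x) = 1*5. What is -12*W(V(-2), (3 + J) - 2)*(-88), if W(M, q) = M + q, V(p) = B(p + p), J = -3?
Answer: 3168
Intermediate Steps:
B(x) = 5
V(p) = 5
-12*W(V(-2), (3 + J) - 2)*(-88) = -12*(5 + ((3 - 3) - 2))*(-88) = -12*(5 + (0 - 2))*(-88) = -12*(5 - 2)*(-88) = -12*3*(-88) = -36*(-88) = 3168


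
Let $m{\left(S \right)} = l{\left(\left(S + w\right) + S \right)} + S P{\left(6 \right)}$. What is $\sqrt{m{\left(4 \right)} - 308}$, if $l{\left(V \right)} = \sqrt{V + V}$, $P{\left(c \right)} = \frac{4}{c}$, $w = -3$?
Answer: $\frac{\sqrt{-2748 + 9 \sqrt{10}}}{3} \approx 17.383 i$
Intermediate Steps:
$l{\left(V \right)} = \sqrt{2} \sqrt{V}$ ($l{\left(V \right)} = \sqrt{2 V} = \sqrt{2} \sqrt{V}$)
$m{\left(S \right)} = \frac{2 S}{3} + \sqrt{2} \sqrt{-3 + 2 S}$ ($m{\left(S \right)} = \sqrt{2} \sqrt{\left(S - 3\right) + S} + S \frac{4}{6} = \sqrt{2} \sqrt{\left(-3 + S\right) + S} + S 4 \cdot \frac{1}{6} = \sqrt{2} \sqrt{-3 + 2 S} + S \frac{2}{3} = \sqrt{2} \sqrt{-3 + 2 S} + \frac{2 S}{3} = \frac{2 S}{3} + \sqrt{2} \sqrt{-3 + 2 S}$)
$\sqrt{m{\left(4 \right)} - 308} = \sqrt{\left(\sqrt{-6 + 4 \cdot 4} + \frac{2}{3} \cdot 4\right) - 308} = \sqrt{\left(\sqrt{-6 + 16} + \frac{8}{3}\right) - 308} = \sqrt{\left(\sqrt{10} + \frac{8}{3}\right) - 308} = \sqrt{\left(\frac{8}{3} + \sqrt{10}\right) - 308} = \sqrt{- \frac{916}{3} + \sqrt{10}}$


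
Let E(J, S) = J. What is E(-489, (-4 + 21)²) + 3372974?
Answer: 3372485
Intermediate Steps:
E(-489, (-4 + 21)²) + 3372974 = -489 + 3372974 = 3372485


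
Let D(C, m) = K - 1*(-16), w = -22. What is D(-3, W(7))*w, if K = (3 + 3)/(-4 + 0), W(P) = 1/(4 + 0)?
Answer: -319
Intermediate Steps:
W(P) = ¼ (W(P) = 1/4 = ¼)
K = -3/2 (K = 6/(-4) = 6*(-¼) = -3/2 ≈ -1.5000)
D(C, m) = 29/2 (D(C, m) = -3/2 - 1*(-16) = -3/2 + 16 = 29/2)
D(-3, W(7))*w = (29/2)*(-22) = -319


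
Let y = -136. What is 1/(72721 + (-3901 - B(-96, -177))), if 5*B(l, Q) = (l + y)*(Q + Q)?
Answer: 5/261972 ≈ 1.9086e-5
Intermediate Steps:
B(l, Q) = 2*Q*(-136 + l)/5 (B(l, Q) = ((l - 136)*(Q + Q))/5 = ((-136 + l)*(2*Q))/5 = (2*Q*(-136 + l))/5 = 2*Q*(-136 + l)/5)
1/(72721 + (-3901 - B(-96, -177))) = 1/(72721 + (-3901 - 2*(-177)*(-136 - 96)/5)) = 1/(72721 + (-3901 - 2*(-177)*(-232)/5)) = 1/(72721 + (-3901 - 1*82128/5)) = 1/(72721 + (-3901 - 82128/5)) = 1/(72721 - 101633/5) = 1/(261972/5) = 5/261972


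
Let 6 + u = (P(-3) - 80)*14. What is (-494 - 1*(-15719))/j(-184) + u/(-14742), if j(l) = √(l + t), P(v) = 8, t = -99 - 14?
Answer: 13/189 - 5075*I*√33/33 ≈ 0.068783 - 883.44*I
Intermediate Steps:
t = -113
j(l) = √(-113 + l) (j(l) = √(l - 113) = √(-113 + l))
u = -1014 (u = -6 + (8 - 80)*14 = -6 - 72*14 = -6 - 1008 = -1014)
(-494 - 1*(-15719))/j(-184) + u/(-14742) = (-494 - 1*(-15719))/(√(-113 - 184)) - 1014/(-14742) = (-494 + 15719)/(√(-297)) - 1014*(-1/14742) = 15225/((3*I*√33)) + 13/189 = 15225*(-I*√33/99) + 13/189 = -5075*I*√33/33 + 13/189 = 13/189 - 5075*I*√33/33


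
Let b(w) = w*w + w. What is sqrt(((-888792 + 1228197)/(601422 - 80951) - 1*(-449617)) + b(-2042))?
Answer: sqrt(1250791423901320854)/520471 ≈ 2148.8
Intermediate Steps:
b(w) = w + w**2 (b(w) = w**2 + w = w + w**2)
sqrt(((-888792 + 1228197)/(601422 - 80951) - 1*(-449617)) + b(-2042)) = sqrt(((-888792 + 1228197)/(601422 - 80951) - 1*(-449617)) - 2042*(1 - 2042)) = sqrt((339405/520471 + 449617) - 2042*(-2041)) = sqrt((339405*(1/520471) + 449617) + 4167722) = sqrt((339405/520471 + 449617) + 4167722) = sqrt(234012949012/520471 + 4167722) = sqrt(2403191386074/520471) = sqrt(1250791423901320854)/520471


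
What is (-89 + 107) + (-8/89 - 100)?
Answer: -7306/89 ≈ -82.090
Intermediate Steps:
(-89 + 107) + (-8/89 - 100) = 18 + (-8*1/89 - 100) = 18 + (-8/89 - 100) = 18 - 8908/89 = -7306/89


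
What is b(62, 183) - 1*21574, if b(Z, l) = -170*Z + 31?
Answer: -32083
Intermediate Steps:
b(Z, l) = 31 - 170*Z
b(62, 183) - 1*21574 = (31 - 170*62) - 1*21574 = (31 - 10540) - 21574 = -10509 - 21574 = -32083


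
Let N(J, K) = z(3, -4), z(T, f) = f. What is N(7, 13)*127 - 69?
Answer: -577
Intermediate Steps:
N(J, K) = -4
N(7, 13)*127 - 69 = -4*127 - 69 = -508 - 69 = -577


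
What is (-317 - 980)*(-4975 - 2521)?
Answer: 9722312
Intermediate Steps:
(-317 - 980)*(-4975 - 2521) = -1297*(-7496) = 9722312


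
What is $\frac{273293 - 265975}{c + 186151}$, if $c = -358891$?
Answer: $- \frac{3659}{86370} \approx -0.042364$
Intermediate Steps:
$\frac{273293 - 265975}{c + 186151} = \frac{273293 - 265975}{-358891 + 186151} = \frac{7318}{-172740} = 7318 \left(- \frac{1}{172740}\right) = - \frac{3659}{86370}$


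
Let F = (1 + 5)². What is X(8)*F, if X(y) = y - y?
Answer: 0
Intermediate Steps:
F = 36 (F = 6² = 36)
X(y) = 0
X(8)*F = 0*36 = 0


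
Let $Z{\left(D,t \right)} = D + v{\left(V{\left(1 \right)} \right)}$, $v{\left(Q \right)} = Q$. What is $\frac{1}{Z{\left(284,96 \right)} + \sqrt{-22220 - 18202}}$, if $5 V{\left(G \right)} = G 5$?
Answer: $\frac{95}{40549} - \frac{i \sqrt{40422}}{121647} \approx 0.0023428 - 0.0016528 i$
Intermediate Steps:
$V{\left(G \right)} = G$ ($V{\left(G \right)} = \frac{G 5}{5} = \frac{5 G}{5} = G$)
$Z{\left(D,t \right)} = 1 + D$ ($Z{\left(D,t \right)} = D + 1 = 1 + D$)
$\frac{1}{Z{\left(284,96 \right)} + \sqrt{-22220 - 18202}} = \frac{1}{\left(1 + 284\right) + \sqrt{-22220 - 18202}} = \frac{1}{285 + \sqrt{-40422}} = \frac{1}{285 + i \sqrt{40422}}$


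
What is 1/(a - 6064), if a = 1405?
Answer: -1/4659 ≈ -0.00021464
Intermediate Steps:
1/(a - 6064) = 1/(1405 - 6064) = 1/(-4659) = -1/4659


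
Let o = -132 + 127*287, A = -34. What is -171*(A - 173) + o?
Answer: 71714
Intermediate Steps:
o = 36317 (o = -132 + 36449 = 36317)
-171*(A - 173) + o = -171*(-34 - 173) + 36317 = -171*(-207) + 36317 = 35397 + 36317 = 71714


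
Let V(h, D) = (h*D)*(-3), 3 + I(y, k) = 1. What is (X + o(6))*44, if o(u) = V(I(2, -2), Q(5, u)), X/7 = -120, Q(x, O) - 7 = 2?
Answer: -34584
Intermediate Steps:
Q(x, O) = 9 (Q(x, O) = 7 + 2 = 9)
I(y, k) = -2 (I(y, k) = -3 + 1 = -2)
V(h, D) = -3*D*h (V(h, D) = (D*h)*(-3) = -3*D*h)
X = -840 (X = 7*(-120) = -840)
o(u) = 54 (o(u) = -3*9*(-2) = 54)
(X + o(6))*44 = (-840 + 54)*44 = -786*44 = -34584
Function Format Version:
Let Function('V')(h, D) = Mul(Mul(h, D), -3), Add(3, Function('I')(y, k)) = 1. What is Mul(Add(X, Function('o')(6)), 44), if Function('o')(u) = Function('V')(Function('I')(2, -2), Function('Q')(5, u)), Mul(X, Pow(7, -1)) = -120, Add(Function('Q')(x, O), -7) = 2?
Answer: -34584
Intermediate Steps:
Function('Q')(x, O) = 9 (Function('Q')(x, O) = Add(7, 2) = 9)
Function('I')(y, k) = -2 (Function('I')(y, k) = Add(-3, 1) = -2)
Function('V')(h, D) = Mul(-3, D, h) (Function('V')(h, D) = Mul(Mul(D, h), -3) = Mul(-3, D, h))
X = -840 (X = Mul(7, -120) = -840)
Function('o')(u) = 54 (Function('o')(u) = Mul(-3, 9, -2) = 54)
Mul(Add(X, Function('o')(6)), 44) = Mul(Add(-840, 54), 44) = Mul(-786, 44) = -34584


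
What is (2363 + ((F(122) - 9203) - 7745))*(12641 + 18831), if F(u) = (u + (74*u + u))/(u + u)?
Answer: -457823184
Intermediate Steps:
F(u) = 38 (F(u) = (u + 75*u)/((2*u)) = (76*u)*(1/(2*u)) = 38)
(2363 + ((F(122) - 9203) - 7745))*(12641 + 18831) = (2363 + ((38 - 9203) - 7745))*(12641 + 18831) = (2363 + (-9165 - 7745))*31472 = (2363 - 16910)*31472 = -14547*31472 = -457823184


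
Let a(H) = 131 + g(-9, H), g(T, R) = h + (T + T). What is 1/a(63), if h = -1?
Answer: 1/112 ≈ 0.0089286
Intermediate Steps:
g(T, R) = -1 + 2*T (g(T, R) = -1 + (T + T) = -1 + 2*T)
a(H) = 112 (a(H) = 131 + (-1 + 2*(-9)) = 131 + (-1 - 18) = 131 - 19 = 112)
1/a(63) = 1/112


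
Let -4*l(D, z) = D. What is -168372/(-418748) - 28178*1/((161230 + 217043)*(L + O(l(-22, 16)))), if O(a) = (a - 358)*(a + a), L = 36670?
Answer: 1044280798096993/2597183416162335 ≈ 0.40208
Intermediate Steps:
l(D, z) = -D/4
O(a) = 2*a*(-358 + a) (O(a) = (-358 + a)*(2*a) = 2*a*(-358 + a))
-168372/(-418748) - 28178*1/((161230 + 217043)*(L + O(l(-22, 16)))) = -168372/(-418748) - 28178*1/((36670 + 2*(-¼*(-22))*(-358 - ¼*(-22)))*(161230 + 217043)) = -168372*(-1/418748) - 28178*1/(378273*(36670 + 2*(11/2)*(-358 + 11/2))) = 42093/104687 - 28178*1/(378273*(36670 + 2*(11/2)*(-705/2))) = 42093/104687 - 28178*1/(378273*(36670 - 7755/2)) = 42093/104687 - 28178/((65585/2)*378273) = 42093/104687 - 28178/24809034705/2 = 42093/104687 - 28178*2/24809034705 = 42093/104687 - 56356/24809034705 = 1044280798096993/2597183416162335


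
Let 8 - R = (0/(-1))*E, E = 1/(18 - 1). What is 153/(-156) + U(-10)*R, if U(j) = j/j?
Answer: 365/52 ≈ 7.0192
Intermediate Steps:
E = 1/17 ≈ 0.058824
R = 8 (R = 8 - 0/(-1)/17 = 8 - 0*(-1)/17 = 8 - 0/17 = 8 - 1*0 = 8 + 0 = 8)
U(j) = 1
153/(-156) + U(-10)*R = 153/(-156) + 1*8 = 153*(-1/156) + 8 = -51/52 + 8 = 365/52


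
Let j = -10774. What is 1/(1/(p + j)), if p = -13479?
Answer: -24253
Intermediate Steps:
1/(1/(p + j)) = 1/(1/(-13479 - 10774)) = 1/(1/(-24253)) = 1/(-1/24253) = -24253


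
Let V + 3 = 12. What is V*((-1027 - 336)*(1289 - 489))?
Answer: -9813600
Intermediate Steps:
V = 9 (V = -3 + 12 = 9)
V*((-1027 - 336)*(1289 - 489)) = 9*((-1027 - 336)*(1289 - 489)) = 9*(-1363*800) = 9*(-1090400) = -9813600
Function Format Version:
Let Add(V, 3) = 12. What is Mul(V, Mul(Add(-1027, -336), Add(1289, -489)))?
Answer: -9813600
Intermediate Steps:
V = 9 (V = Add(-3, 12) = 9)
Mul(V, Mul(Add(-1027, -336), Add(1289, -489))) = Mul(9, Mul(Add(-1027, -336), Add(1289, -489))) = Mul(9, Mul(-1363, 800)) = Mul(9, -1090400) = -9813600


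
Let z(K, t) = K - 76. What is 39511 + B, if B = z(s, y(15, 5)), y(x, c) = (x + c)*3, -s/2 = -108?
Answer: 39651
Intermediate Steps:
s = 216 (s = -2*(-108) = 216)
y(x, c) = 3*c + 3*x (y(x, c) = (c + x)*3 = 3*c + 3*x)
z(K, t) = -76 + K
B = 140 (B = -76 + 216 = 140)
39511 + B = 39511 + 140 = 39651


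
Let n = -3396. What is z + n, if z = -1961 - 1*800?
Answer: -6157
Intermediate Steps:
z = -2761 (z = -1961 - 800 = -2761)
z + n = -2761 - 3396 = -6157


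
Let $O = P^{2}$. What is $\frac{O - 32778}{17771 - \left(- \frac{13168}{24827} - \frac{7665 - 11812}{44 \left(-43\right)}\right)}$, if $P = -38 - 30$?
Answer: $- \frac{120224449576}{75898130799} \approx -1.584$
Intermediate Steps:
$P = -68$ ($P = -38 - 30 = -68$)
$O = 4624$ ($O = \left(-68\right)^{2} = 4624$)
$\frac{O - 32778}{17771 - \left(- \frac{13168}{24827} - \frac{7665 - 11812}{44 \left(-43\right)}\right)} = \frac{4624 - 32778}{17771 - \left(- \frac{13168}{24827} - \frac{7665 - 11812}{44 \left(-43\right)}\right)} = - \frac{28154}{17771 - \left(- \frac{13168}{24827} + \frac{4147}{-1892}\right)} = - \frac{28154}{17771 + \left(\frac{13168}{24827} - - \frac{377}{172}\right)} = - \frac{28154}{17771 + \left(\frac{13168}{24827} + \frac{377}{172}\right)} = - \frac{28154}{17771 + \frac{11624675}{4270244}} = - \frac{28154}{\frac{75898130799}{4270244}} = \left(-28154\right) \frac{4270244}{75898130799} = - \frac{120224449576}{75898130799}$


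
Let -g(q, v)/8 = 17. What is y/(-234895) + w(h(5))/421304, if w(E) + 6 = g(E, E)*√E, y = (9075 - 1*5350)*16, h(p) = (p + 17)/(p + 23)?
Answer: -2511112777/9896220308 - 17*√154/737282 ≈ -0.25403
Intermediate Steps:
h(p) = (17 + p)/(23 + p)
y = 59600 (y = (9075 - 5350)*16 = 3725*16 = 59600)
g(q, v) = -136 (g(q, v) = -8*17 = -136)
w(E) = -6 - 136*√E
y/(-234895) + w(h(5))/421304 = 59600/(-234895) + (-6 - 136*√(17 + 5)/√(23 + 5))/421304 = 59600*(-1/234895) + (-6 - 136*√154/14)*(1/421304) = -11920/46979 + (-6 - 136*√154/14)*(1/421304) = -11920/46979 + (-6 - 68*√154/7)*(1/421304) = -11920/46979 + (-3/210652 - 17*√154/737282) = -2511112777/9896220308 - 17*√154/737282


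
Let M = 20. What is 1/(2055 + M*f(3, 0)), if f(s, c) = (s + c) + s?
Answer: 1/2175 ≈ 0.00045977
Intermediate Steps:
f(s, c) = c + 2*s (f(s, c) = (c + s) + s = c + 2*s)
1/(2055 + M*f(3, 0)) = 1/(2055 + 20*(0 + 2*3)) = 1/(2055 + 20*(0 + 6)) = 1/(2055 + 20*6) = 1/(2055 + 120) = 1/2175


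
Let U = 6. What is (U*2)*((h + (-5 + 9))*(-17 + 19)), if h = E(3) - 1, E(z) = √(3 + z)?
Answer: 72 + 24*√6 ≈ 130.79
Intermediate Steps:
h = -1 + √6 (h = √(3 + 3) - 1 = √6 - 1 = -1 + √6 ≈ 1.4495)
(U*2)*((h + (-5 + 9))*(-17 + 19)) = (6*2)*(((-1 + √6) + (-5 + 9))*(-17 + 19)) = 12*(((-1 + √6) + 4)*2) = 12*((3 + √6)*2) = 12*(6 + 2*√6) = 72 + 24*√6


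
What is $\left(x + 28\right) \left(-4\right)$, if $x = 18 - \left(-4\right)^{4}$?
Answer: $840$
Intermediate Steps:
$x = -238$ ($x = 18 - 256 = -238$)
$\left(x + 28\right) \left(-4\right) = \left(-238 + 28\right) \left(-4\right) = \left(-210\right) \left(-4\right) = 840$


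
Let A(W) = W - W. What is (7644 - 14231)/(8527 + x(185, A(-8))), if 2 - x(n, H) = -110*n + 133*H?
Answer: -6587/28879 ≈ -0.22809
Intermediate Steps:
A(W) = 0
x(n, H) = 2 - 133*H + 110*n (x(n, H) = 2 - (-110*n + 133*H) = 2 + (-133*H + 110*n) = 2 - 133*H + 110*n)
(7644 - 14231)/(8527 + x(185, A(-8))) = (7644 - 14231)/(8527 + (2 - 133*0 + 110*185)) = -6587/(8527 + (2 + 0 + 20350)) = -6587/(8527 + 20352) = -6587/28879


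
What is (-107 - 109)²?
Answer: 46656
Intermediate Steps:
(-107 - 109)² = (-216)² = 46656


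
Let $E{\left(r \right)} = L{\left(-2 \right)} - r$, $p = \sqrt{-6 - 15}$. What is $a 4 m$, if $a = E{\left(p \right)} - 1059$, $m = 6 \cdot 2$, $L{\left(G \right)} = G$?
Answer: $-50928 - 48 i \sqrt{21} \approx -50928.0 - 219.96 i$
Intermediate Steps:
$p = i \sqrt{21}$ ($p = \sqrt{-21} = i \sqrt{21} \approx 4.5826 i$)
$m = 12$
$E{\left(r \right)} = -2 - r$
$a = -1061 - i \sqrt{21}$ ($a = \left(-2 - i \sqrt{21}\right) - 1059 = -1061 - i \sqrt{21} \approx -1061.0 - 4.5826 i$)
$a 4 m = \left(-1061 - i \sqrt{21}\right) 4 \cdot 12 = \left(-1061 - i \sqrt{21}\right) 48 = -50928 - 48 i \sqrt{21}$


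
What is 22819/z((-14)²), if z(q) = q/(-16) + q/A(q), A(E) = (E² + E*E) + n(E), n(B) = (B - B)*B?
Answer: -8945048/4801 ≈ -1863.2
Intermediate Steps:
n(B) = 0 (n(B) = 0*B = 0)
A(E) = 2*E² (A(E) = (E² + E*E) + 0 = (E² + E²) + 0 = 2*E² + 0 = 2*E²)
z(q) = 1/(2*q) - q/16 (z(q) = q/(-16) + q/((2*q²)) = q*(-1/16) + q*(1/(2*q²)) = -q/16 + 1/(2*q) = 1/(2*q) - q/16)
22819/z((-14)²) = 22819/(((8 - ((-14)²)²)/(16*((-14)²)))) = 22819/(((1/16)*(8 - 1*196²)/196)) = 22819/(((1/16)*(1/196)*(8 - 1*38416))) = 22819/(((1/16)*(1/196)*(8 - 38416))) = 22819/(((1/16)*(1/196)*(-38408))) = 22819/(-4801/392) = 22819*(-392/4801) = -8945048/4801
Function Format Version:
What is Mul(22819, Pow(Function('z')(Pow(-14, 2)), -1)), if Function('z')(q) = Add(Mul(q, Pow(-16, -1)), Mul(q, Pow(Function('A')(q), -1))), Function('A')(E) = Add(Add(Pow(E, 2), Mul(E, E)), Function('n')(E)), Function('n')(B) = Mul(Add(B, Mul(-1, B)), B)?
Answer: Rational(-8945048, 4801) ≈ -1863.2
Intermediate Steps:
Function('n')(B) = 0 (Function('n')(B) = Mul(0, B) = 0)
Function('A')(E) = Mul(2, Pow(E, 2)) (Function('A')(E) = Add(Add(Pow(E, 2), Mul(E, E)), 0) = Add(Add(Pow(E, 2), Pow(E, 2)), 0) = Add(Mul(2, Pow(E, 2)), 0) = Mul(2, Pow(E, 2)))
Function('z')(q) = Add(Mul(Rational(1, 2), Pow(q, -1)), Mul(Rational(-1, 16), q)) (Function('z')(q) = Add(Mul(q, Pow(-16, -1)), Mul(q, Pow(Mul(2, Pow(q, 2)), -1))) = Add(Mul(q, Rational(-1, 16)), Mul(q, Mul(Rational(1, 2), Pow(q, -2)))) = Add(Mul(Rational(-1, 16), q), Mul(Rational(1, 2), Pow(q, -1))) = Add(Mul(Rational(1, 2), Pow(q, -1)), Mul(Rational(-1, 16), q)))
Mul(22819, Pow(Function('z')(Pow(-14, 2)), -1)) = Mul(22819, Pow(Mul(Rational(1, 16), Pow(Pow(-14, 2), -1), Add(8, Mul(-1, Pow(Pow(-14, 2), 2)))), -1)) = Mul(22819, Pow(Mul(Rational(1, 16), Pow(196, -1), Add(8, Mul(-1, Pow(196, 2)))), -1)) = Mul(22819, Pow(Mul(Rational(1, 16), Rational(1, 196), Add(8, Mul(-1, 38416))), -1)) = Mul(22819, Pow(Mul(Rational(1, 16), Rational(1, 196), Add(8, -38416)), -1)) = Mul(22819, Pow(Mul(Rational(1, 16), Rational(1, 196), -38408), -1)) = Mul(22819, Pow(Rational(-4801, 392), -1)) = Mul(22819, Rational(-392, 4801)) = Rational(-8945048, 4801)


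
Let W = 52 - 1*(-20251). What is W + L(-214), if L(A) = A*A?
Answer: 66099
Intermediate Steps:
L(A) = A²
W = 20303 (W = 52 + 20251 = 20303)
W + L(-214) = 20303 + (-214)² = 20303 + 45796 = 66099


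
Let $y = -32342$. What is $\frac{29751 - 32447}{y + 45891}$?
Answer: $- \frac{2696}{13549} \approx -0.19898$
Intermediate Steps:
$\frac{29751 - 32447}{y + 45891} = \frac{29751 - 32447}{-32342 + 45891} = - \frac{2696}{13549}$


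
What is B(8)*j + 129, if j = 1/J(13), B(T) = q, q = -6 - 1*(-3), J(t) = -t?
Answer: 1680/13 ≈ 129.23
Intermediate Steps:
q = -3 (q = -6 + 3 = -3)
B(T) = -3
j = -1/13 (j = 1/(-1*13) = 1/(-13) = -1/13 ≈ -0.076923)
B(8)*j + 129 = -3*(-1/13) + 129 = 3/13 + 129 = 1680/13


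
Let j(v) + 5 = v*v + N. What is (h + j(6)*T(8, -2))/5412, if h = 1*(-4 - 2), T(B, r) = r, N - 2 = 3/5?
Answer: -61/4510 ≈ -0.013526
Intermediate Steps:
N = 13/5 (N = 2 + 3/5 = 2 + 3*(⅕) = 2 + ⅗ = 13/5 ≈ 2.6000)
j(v) = -12/5 + v² (j(v) = -5 + (v*v + 13/5) = -5 + (v² + 13/5) = -5 + (13/5 + v²) = -12/5 + v²)
h = -6 (h = 1*(-6) = -6)
(h + j(6)*T(8, -2))/5412 = (-6 + (-12/5 + 6²)*(-2))/5412 = (-6 + (-12/5 + 36)*(-2))*(1/5412) = (-6 + (168/5)*(-2))*(1/5412) = (-6 - 336/5)*(1/5412) = -366/5*1/5412 = -61/4510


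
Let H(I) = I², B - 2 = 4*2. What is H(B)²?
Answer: 10000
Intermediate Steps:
B = 10 (B = 2 + 4*2 = 2 + 8 = 10)
H(B)² = (10²)² = 100² = 10000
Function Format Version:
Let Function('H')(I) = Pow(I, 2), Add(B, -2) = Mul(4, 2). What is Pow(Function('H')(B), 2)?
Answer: 10000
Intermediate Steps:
B = 10 (B = Add(2, Mul(4, 2)) = Add(2, 8) = 10)
Pow(Function('H')(B), 2) = Pow(Pow(10, 2), 2) = Pow(100, 2) = 10000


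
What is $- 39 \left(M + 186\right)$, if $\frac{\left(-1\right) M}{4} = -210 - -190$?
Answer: $-10374$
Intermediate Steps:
$M = 80$ ($M = - 4 \left(-210 - -190\right) = - 4 \left(-210 + 190\right) = \left(-4\right) \left(-20\right) = 80$)
$- 39 \left(M + 186\right) = - 39 \left(80 + 186\right) = \left(-39\right) 266 = -10374$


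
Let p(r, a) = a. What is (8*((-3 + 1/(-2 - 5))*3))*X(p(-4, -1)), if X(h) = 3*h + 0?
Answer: 1584/7 ≈ 226.29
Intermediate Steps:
X(h) = 3*h
(8*((-3 + 1/(-2 - 5))*3))*X(p(-4, -1)) = (8*((-3 + 1/(-2 - 5))*3))*(3*(-1)) = (8*((-3 + 1/(-7))*3))*(-3) = (8*((-3 - ⅐)*3))*(-3) = (8*(-22/7*3))*(-3) = (8*(-66/7))*(-3) = -528/7*(-3) = 1584/7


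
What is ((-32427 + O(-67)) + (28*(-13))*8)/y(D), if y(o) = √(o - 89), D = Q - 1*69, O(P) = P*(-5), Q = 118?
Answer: 8751*I*√10/5 ≈ 5534.6*I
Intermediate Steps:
O(P) = -5*P
D = 49 (D = 118 - 1*69 = 118 - 69 = 49)
y(o) = √(-89 + o)
((-32427 + O(-67)) + (28*(-13))*8)/y(D) = ((-32427 - 5*(-67)) + (28*(-13))*8)/(√(-89 + 49)) = ((-32427 + 335) - 364*8)/(√(-40)) = (-32092 - 2912)/((2*I*√10)) = -(-8751)*I*√10/5 = 8751*I*√10/5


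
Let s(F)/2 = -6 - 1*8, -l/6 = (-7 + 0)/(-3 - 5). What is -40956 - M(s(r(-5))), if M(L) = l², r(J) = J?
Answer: -655737/16 ≈ -40984.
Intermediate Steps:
l = -21/4 (l = -6*(-7 + 0)/(-3 - 5) = -(-42)/(-8) = -(-42)*(-1)/8 = -6*7/8 = -21/4 ≈ -5.2500)
s(F) = -28 (s(F) = 2*(-6 - 1*8) = 2*(-6 - 8) = 2*(-14) = -28)
M(L) = 441/16 (M(L) = (-21/4)² = 441/16)
-40956 - M(s(r(-5))) = -40956 - 1*441/16 = -40956 - 441/16 = -655737/16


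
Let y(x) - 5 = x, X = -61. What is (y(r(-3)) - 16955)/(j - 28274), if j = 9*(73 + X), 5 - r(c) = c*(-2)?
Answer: 16951/28166 ≈ 0.60182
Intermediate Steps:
r(c) = 5 + 2*c (r(c) = 5 - c*(-2) = 5 - (-2)*c = 5 + 2*c)
y(x) = 5 + x
j = 108 (j = 9*(73 - 61) = 9*12 = 108)
(y(r(-3)) - 16955)/(j - 28274) = ((5 + (5 + 2*(-3))) - 16955)/(108 - 28274) = ((5 + (5 - 6)) - 16955)/(-28166) = ((5 - 1) - 16955)*(-1/28166) = (4 - 16955)*(-1/28166) = -16951*(-1/28166) = 16951/28166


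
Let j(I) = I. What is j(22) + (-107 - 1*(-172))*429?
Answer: 27907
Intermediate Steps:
j(22) + (-107 - 1*(-172))*429 = 22 + (-107 - 1*(-172))*429 = 22 + (-107 + 172)*429 = 22 + 65*429 = 22 + 27885 = 27907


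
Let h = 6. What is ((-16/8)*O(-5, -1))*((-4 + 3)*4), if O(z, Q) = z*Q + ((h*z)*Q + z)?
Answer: 240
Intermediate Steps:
O(z, Q) = z + 7*Q*z (O(z, Q) = z*Q + ((6*z)*Q + z) = Q*z + (6*Q*z + z) = Q*z + (z + 6*Q*z) = z + 7*Q*z)
((-16/8)*O(-5, -1))*((-4 + 3)*4) = ((-16/8)*(-5*(1 + 7*(-1))))*((-4 + 3)*4) = ((-16*⅛)*(-5*(1 - 7)))*(-1*4) = -(-10)*(-6)*(-4) = -2*30*(-4) = -60*(-4) = 240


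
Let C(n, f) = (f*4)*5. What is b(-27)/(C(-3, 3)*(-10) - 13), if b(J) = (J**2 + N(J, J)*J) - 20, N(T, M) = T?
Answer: -1438/613 ≈ -2.3458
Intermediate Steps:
C(n, f) = 20*f (C(n, f) = (4*f)*5 = 20*f)
b(J) = -20 + 2*J**2 (b(J) = (J**2 + J*J) - 20 = (J**2 + J**2) - 20 = 2*J**2 - 20 = -20 + 2*J**2)
b(-27)/(C(-3, 3)*(-10) - 13) = (-20 + 2*(-27)**2)/((20*3)*(-10) - 13) = (-20 + 2*729)/(60*(-10) - 13) = (-20 + 1458)/(-600 - 13) = 1438/(-613) = 1438*(-1/613) = -1438/613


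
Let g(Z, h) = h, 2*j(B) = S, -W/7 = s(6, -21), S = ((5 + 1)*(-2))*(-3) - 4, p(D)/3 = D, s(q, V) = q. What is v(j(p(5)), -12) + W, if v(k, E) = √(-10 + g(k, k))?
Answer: -42 + √6 ≈ -39.551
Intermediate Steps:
p(D) = 3*D
S = 32 (S = (6*(-2))*(-3) - 4 = -12*(-3) - 4 = 36 - 4 = 32)
W = -42 (W = -7*6 = -42)
j(B) = 16 (j(B) = (½)*32 = 16)
v(k, E) = √(-10 + k)
v(j(p(5)), -12) + W = √(-10 + 16) - 42 = √6 - 42 = -42 + √6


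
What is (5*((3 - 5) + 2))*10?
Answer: 0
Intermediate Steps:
(5*((3 - 5) + 2))*10 = (5*(-2 + 2))*10 = (5*0)*10 = 0*10 = 0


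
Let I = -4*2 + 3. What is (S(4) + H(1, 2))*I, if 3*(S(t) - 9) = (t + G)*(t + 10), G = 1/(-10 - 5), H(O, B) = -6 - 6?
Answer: -691/9 ≈ -76.778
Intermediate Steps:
H(O, B) = -12
I = -5 (I = -8 + 3 = -5)
G = -1/15 (G = 1/(-15) = -1/15 ≈ -0.066667)
S(t) = 9 + (10 + t)*(-1/15 + t)/3 (S(t) = 9 + ((t - 1/15)*(t + 10))/3 = 9 + ((-1/15 + t)*(10 + t))/3 = 9 + ((10 + t)*(-1/15 + t))/3 = 9 + (10 + t)*(-1/15 + t)/3)
(S(4) + H(1, 2))*I = ((79/9 + (⅓)*4² + (149/45)*4) - 12)*(-5) = ((79/9 + (⅓)*16 + 596/45) - 12)*(-5) = ((79/9 + 16/3 + 596/45) - 12)*(-5) = (1231/45 - 12)*(-5) = (691/45)*(-5) = -691/9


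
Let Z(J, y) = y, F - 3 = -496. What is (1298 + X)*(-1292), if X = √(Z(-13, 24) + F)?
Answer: -1677016 - 1292*I*√469 ≈ -1.677e+6 - 27980.0*I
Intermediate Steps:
F = -493 (F = 3 - 496 = -493)
X = I*√469 (X = √(24 - 493) = √(-469) = I*√469 ≈ 21.656*I)
(1298 + X)*(-1292) = (1298 + I*√469)*(-1292) = -1677016 - 1292*I*√469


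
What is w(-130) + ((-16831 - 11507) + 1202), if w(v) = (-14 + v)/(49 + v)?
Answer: -244208/9 ≈ -27134.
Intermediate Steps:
w(v) = (-14 + v)/(49 + v)
w(-130) + ((-16831 - 11507) + 1202) = (-14 - 130)/(49 - 130) + ((-16831 - 11507) + 1202) = -144/(-81) + (-28338 + 1202) = -1/81*(-144) - 27136 = 16/9 - 27136 = -244208/9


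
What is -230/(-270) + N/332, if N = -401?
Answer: -3191/8964 ≈ -0.35598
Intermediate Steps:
-230/(-270) + N/332 = -230/(-270) - 401/332 = -230*(-1/270) - 401*1/332 = 23/27 - 401/332 = -3191/8964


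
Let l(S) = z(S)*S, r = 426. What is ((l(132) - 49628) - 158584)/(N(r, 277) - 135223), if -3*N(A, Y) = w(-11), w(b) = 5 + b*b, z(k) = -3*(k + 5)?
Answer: 262464/135265 ≈ 1.9404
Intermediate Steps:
z(k) = -15 - 3*k (z(k) = -3*(5 + k) = -15 - 3*k)
l(S) = S*(-15 - 3*S) (l(S) = (-15 - 3*S)*S = S*(-15 - 3*S))
w(b) = 5 + b**2
N(A, Y) = -42 (N(A, Y) = -(5 + (-11)**2)/3 = -(5 + 121)/3 = -1/3*126 = -42)
((l(132) - 49628) - 158584)/(N(r, 277) - 135223) = ((-3*132*(5 + 132) - 49628) - 158584)/(-42 - 135223) = ((-3*132*137 - 49628) - 158584)/(-135265) = ((-54252 - 49628) - 158584)*(-1/135265) = (-103880 - 158584)*(-1/135265) = -262464*(-1/135265) = 262464/135265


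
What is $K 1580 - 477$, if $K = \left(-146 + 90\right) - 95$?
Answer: $-239057$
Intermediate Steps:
$K = -151$ ($K = -56 - 95 = -151$)
$K 1580 - 477 = \left(-151\right) 1580 - 477 = -238580 - 477 = -239057$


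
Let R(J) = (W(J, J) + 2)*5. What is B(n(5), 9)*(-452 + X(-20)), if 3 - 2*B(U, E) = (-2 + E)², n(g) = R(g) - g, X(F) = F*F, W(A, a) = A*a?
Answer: 1196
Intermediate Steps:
X(F) = F²
R(J) = 10 + 5*J² (R(J) = (J*J + 2)*5 = (J² + 2)*5 = (2 + J²)*5 = 10 + 5*J²)
n(g) = 10 - g + 5*g² (n(g) = (10 + 5*g²) - g = 10 - g + 5*g²)
B(U, E) = 3/2 - (-2 + E)²/2
B(n(5), 9)*(-452 + X(-20)) = (3/2 - (-2 + 9)²/2)*(-452 + (-20)²) = (3/2 - ½*7²)*(-452 + 400) = (3/2 - ½*49)*(-52) = (3/2 - 49/2)*(-52) = -23*(-52) = 1196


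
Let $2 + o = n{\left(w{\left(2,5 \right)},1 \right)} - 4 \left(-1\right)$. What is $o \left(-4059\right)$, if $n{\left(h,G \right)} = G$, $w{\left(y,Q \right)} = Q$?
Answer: $-12177$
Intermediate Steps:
$o = 3$ ($o = -2 - \left(-1 + 4 \left(-1\right)\right) = -2 + \left(1 - -4\right) = -2 + \left(1 + 4\right) = -2 + 5 = 3$)
$o \left(-4059\right) = 3 \left(-4059\right) = -12177$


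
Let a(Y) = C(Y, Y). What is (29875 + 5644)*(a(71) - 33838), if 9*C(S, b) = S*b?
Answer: -10637976019/9 ≈ -1.1820e+9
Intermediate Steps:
C(S, b) = S*b/9 (C(S, b) = (S*b)/9 = S*b/9)
a(Y) = Y²/9 (a(Y) = Y*Y/9 = Y²/9)
(29875 + 5644)*(a(71) - 33838) = (29875 + 5644)*((⅑)*71² - 33838) = 35519*((⅑)*5041 - 33838) = 35519*(5041/9 - 33838) = 35519*(-299501/9) = -10637976019/9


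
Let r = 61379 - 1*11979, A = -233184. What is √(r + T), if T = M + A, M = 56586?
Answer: I*√127198 ≈ 356.65*I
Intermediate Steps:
r = 49400 (r = 61379 - 11979 = 49400)
T = -176598 (T = 56586 - 233184 = -176598)
√(r + T) = √(49400 - 176598) = √(-127198) = I*√127198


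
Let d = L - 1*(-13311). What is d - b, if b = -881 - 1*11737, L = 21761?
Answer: 47690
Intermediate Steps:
b = -12618 (b = -881 - 11737 = -12618)
d = 35072 (d = 21761 - 1*(-13311) = 21761 + 13311 = 35072)
d - b = 35072 - 1*(-12618) = 35072 + 12618 = 47690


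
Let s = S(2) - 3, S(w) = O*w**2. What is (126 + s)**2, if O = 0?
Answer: 15129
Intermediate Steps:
S(w) = 0 (S(w) = 0*w**2 = 0)
s = -3 (s = 0 - 3 = -3)
(126 + s)**2 = (126 - 3)**2 = 123**2 = 15129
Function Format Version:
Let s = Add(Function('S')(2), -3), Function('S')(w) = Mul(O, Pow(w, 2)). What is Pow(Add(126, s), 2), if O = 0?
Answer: 15129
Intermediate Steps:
Function('S')(w) = 0 (Function('S')(w) = Mul(0, Pow(w, 2)) = 0)
s = -3 (s = Add(0, -3) = -3)
Pow(Add(126, s), 2) = Pow(Add(126, -3), 2) = Pow(123, 2) = 15129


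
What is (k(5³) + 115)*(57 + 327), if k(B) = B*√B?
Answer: 44160 + 240000*√5 ≈ 5.8082e+5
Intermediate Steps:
k(B) = B^(3/2)
(k(5³) + 115)*(57 + 327) = ((5³)^(3/2) + 115)*(57 + 327) = (125^(3/2) + 115)*384 = (625*√5 + 115)*384 = (115 + 625*√5)*384 = 44160 + 240000*√5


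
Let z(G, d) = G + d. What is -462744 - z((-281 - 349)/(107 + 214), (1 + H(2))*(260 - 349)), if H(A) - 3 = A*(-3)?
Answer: -49532444/107 ≈ -4.6292e+5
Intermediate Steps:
H(A) = 3 - 3*A (H(A) = 3 + A*(-3) = 3 - 3*A)
-462744 - z((-281 - 349)/(107 + 214), (1 + H(2))*(260 - 349)) = -462744 - ((-281 - 349)/(107 + 214) + (1 + (3 - 3*2))*(260 - 349)) = -462744 - (-630/321 + (1 + (3 - 6))*(-89)) = -462744 - (-630*1/321 + (1 - 3)*(-89)) = -462744 - (-210/107 - 2*(-89)) = -462744 - (-210/107 + 178) = -462744 - 1*18836/107 = -462744 - 18836/107 = -49532444/107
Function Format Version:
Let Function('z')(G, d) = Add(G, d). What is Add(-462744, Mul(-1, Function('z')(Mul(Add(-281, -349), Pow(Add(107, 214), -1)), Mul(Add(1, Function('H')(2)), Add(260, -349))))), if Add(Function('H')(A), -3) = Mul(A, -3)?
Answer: Rational(-49532444, 107) ≈ -4.6292e+5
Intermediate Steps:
Function('H')(A) = Add(3, Mul(-3, A)) (Function('H')(A) = Add(3, Mul(A, -3)) = Add(3, Mul(-3, A)))
Add(-462744, Mul(-1, Function('z')(Mul(Add(-281, -349), Pow(Add(107, 214), -1)), Mul(Add(1, Function('H')(2)), Add(260, -349))))) = Add(-462744, Mul(-1, Add(Mul(Add(-281, -349), Pow(Add(107, 214), -1)), Mul(Add(1, Add(3, Mul(-3, 2))), Add(260, -349))))) = Add(-462744, Mul(-1, Add(Mul(-630, Pow(321, -1)), Mul(Add(1, Add(3, -6)), -89)))) = Add(-462744, Mul(-1, Add(Mul(-630, Rational(1, 321)), Mul(Add(1, -3), -89)))) = Add(-462744, Mul(-1, Add(Rational(-210, 107), Mul(-2, -89)))) = Add(-462744, Mul(-1, Add(Rational(-210, 107), 178))) = Add(-462744, Mul(-1, Rational(18836, 107))) = Add(-462744, Rational(-18836, 107)) = Rational(-49532444, 107)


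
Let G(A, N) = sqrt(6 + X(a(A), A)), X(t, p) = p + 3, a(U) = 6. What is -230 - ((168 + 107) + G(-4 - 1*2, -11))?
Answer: -505 - sqrt(3) ≈ -506.73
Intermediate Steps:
X(t, p) = 3 + p
G(A, N) = sqrt(9 + A) (G(A, N) = sqrt(6 + (3 + A)) = sqrt(9 + A))
-230 - ((168 + 107) + G(-4 - 1*2, -11)) = -230 - ((168 + 107) + sqrt(9 + (-4 - 1*2))) = -230 - (275 + sqrt(9 + (-4 - 2))) = -230 - (275 + sqrt(9 - 6)) = -230 - (275 + sqrt(3)) = -230 + (-275 - sqrt(3)) = -505 - sqrt(3)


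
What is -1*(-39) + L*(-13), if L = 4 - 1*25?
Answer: 312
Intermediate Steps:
L = -21 (L = 4 - 25 = -21)
-1*(-39) + L*(-13) = -1*(-39) - 21*(-13) = 39 + 273 = 312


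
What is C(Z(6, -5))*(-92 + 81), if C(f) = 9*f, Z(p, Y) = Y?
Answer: 495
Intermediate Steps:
C(Z(6, -5))*(-92 + 81) = (9*(-5))*(-92 + 81) = -45*(-11) = 495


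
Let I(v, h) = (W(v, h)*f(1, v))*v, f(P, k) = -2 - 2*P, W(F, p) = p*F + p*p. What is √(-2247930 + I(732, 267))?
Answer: 3*I*√87026906 ≈ 27986.0*I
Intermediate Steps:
W(F, p) = p² + F*p (W(F, p) = F*p + p² = p² + F*p)
I(v, h) = -4*h*v*(h + v) (I(v, h) = ((h*(v + h))*(-2 - 2*1))*v = ((h*(h + v))*(-2 - 2))*v = ((h*(h + v))*(-4))*v = (-4*h*(h + v))*v = -4*h*v*(h + v))
√(-2247930 + I(732, 267)) = √(-2247930 - 4*267*732*(267 + 732)) = √(-2247930 - 4*267*732*999) = √(-2247930 - 780994224) = √(-783242154) = 3*I*√87026906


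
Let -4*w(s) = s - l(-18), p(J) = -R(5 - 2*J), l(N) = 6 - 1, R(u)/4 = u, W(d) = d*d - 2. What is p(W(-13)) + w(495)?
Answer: 2387/2 ≈ 1193.5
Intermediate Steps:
W(d) = -2 + d² (W(d) = d² - 2 = -2 + d²)
R(u) = 4*u
l(N) = 5
p(J) = -20 + 8*J (p(J) = -4*(5 - 2*J) = -(20 - 8*J) = -20 + 8*J)
w(s) = 5/4 - s/4 (w(s) = -(s - 1*5)/4 = -(s - 5)/4 = -(-5 + s)/4 = 5/4 - s/4)
p(W(-13)) + w(495) = (-20 + 8*(-2 + (-13)²)) + (5/4 - ¼*495) = (-20 + 8*(-2 + 169)) + (5/4 - 495/4) = (-20 + 8*167) - 245/2 = (-20 + 1336) - 245/2 = 1316 - 245/2 = 2387/2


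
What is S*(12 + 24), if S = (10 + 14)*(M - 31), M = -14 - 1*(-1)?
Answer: -38016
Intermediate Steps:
M = -13 (M = -14 + 1 = -13)
S = -1056 (S = (10 + 14)*(-13 - 31) = 24*(-44) = -1056)
S*(12 + 24) = -1056*(12 + 24) = -1056*36 = -38016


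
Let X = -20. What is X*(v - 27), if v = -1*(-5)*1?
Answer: 440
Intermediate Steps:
v = 5 (v = 5*1 = 5)
X*(v - 27) = -20*(5 - 27) = -20*(-22) = 440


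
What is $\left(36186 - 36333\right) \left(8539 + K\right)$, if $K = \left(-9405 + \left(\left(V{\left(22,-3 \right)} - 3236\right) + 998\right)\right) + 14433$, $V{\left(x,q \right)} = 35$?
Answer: $-1670508$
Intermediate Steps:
$K = 2825$ ($K = \left(-9405 + \left(\left(35 - 3236\right) + 998\right)\right) + 14433 = \left(-9405 + \left(-3201 + 998\right)\right) + 14433 = \left(-9405 - 2203\right) + 14433 = -11608 + 14433 = 2825$)
$\left(36186 - 36333\right) \left(8539 + K\right) = \left(36186 - 36333\right) \left(8539 + 2825\right) = \left(-147\right) 11364 = -1670508$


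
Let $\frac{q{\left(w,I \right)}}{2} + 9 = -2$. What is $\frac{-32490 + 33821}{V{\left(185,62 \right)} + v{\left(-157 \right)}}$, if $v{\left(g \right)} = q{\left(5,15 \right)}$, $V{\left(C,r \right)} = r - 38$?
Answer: $\frac{1331}{2} \approx 665.5$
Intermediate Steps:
$q{\left(w,I \right)} = -22$ ($q{\left(w,I \right)} = -18 + 2 \left(-2\right) = -18 - 4 = -22$)
$V{\left(C,r \right)} = -38 + r$ ($V{\left(C,r \right)} = r - 38 = -38 + r$)
$v{\left(g \right)} = -22$
$\frac{-32490 + 33821}{V{\left(185,62 \right)} + v{\left(-157 \right)}} = \frac{-32490 + 33821}{\left(-38 + 62\right) - 22} = \frac{1331}{24 - 22} = \frac{1331}{2}$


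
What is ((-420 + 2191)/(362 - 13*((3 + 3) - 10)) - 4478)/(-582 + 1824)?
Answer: -80527/22356 ≈ -3.6020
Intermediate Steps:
((-420 + 2191)/(362 - 13*((3 + 3) - 10)) - 4478)/(-582 + 1824) = (1771/(362 - 13*(6 - 10)) - 4478)/1242 = (1771/(362 - 13*(-4)) - 4478)*(1/1242) = (1771/(362 + 52) - 4478)*(1/1242) = (1771/414 - 4478)*(1/1242) = (1771*(1/414) - 4478)*(1/1242) = (77/18 - 4478)*(1/1242) = -80527/18*1/1242 = -80527/22356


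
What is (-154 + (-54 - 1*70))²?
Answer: 77284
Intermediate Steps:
(-154 + (-54 - 1*70))² = (-154 + (-54 - 70))² = (-154 - 124)² = (-278)² = 77284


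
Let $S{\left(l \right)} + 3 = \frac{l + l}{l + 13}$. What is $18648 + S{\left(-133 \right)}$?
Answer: $\frac{1118833}{60} \approx 18647.0$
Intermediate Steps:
$S{\left(l \right)} = -3 + \frac{2 l}{13 + l}$ ($S{\left(l \right)} = -3 + \frac{l + l}{l + 13} = -3 + \frac{2 l}{13 + l}$)
$18648 + S{\left(-133 \right)} = 18648 + \frac{-39 - -133}{13 - 133} = 18648 + \frac{-39 + 133}{-120} = 18648 - \frac{47}{60} = \frac{1118833}{60}$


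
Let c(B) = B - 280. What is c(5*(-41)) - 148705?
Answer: -149190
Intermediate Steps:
c(B) = -280 + B
c(5*(-41)) - 148705 = (-280 + 5*(-41)) - 148705 = (-280 - 205) - 148705 = -485 - 148705 = -149190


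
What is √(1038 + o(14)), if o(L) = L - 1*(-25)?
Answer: √1077 ≈ 32.818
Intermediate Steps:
o(L) = 25 + L (o(L) = L + 25 = 25 + L)
√(1038 + o(14)) = √(1038 + (25 + 14)) = √(1038 + 39) = √1077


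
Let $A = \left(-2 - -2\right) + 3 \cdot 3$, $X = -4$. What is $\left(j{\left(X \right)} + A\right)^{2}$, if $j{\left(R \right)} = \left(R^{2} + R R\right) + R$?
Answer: $1369$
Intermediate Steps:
$j{\left(R \right)} = R + 2 R^{2}$ ($j{\left(R \right)} = \left(R^{2} + R^{2}\right) + R = 2 R^{2} + R = R + 2 R^{2}$)
$A = 9$ ($A = \left(-2 + 2\right) + 9 = 0 + 9 = 9$)
$\left(j{\left(X \right)} + A\right)^{2} = \left(- 4 \left(1 + 2 \left(-4\right)\right) + 9\right)^{2} = \left(- 4 \left(1 - 8\right) + 9\right)^{2} = \left(\left(-4\right) \left(-7\right) + 9\right)^{2} = \left(28 + 9\right)^{2} = 37^{2} = 1369$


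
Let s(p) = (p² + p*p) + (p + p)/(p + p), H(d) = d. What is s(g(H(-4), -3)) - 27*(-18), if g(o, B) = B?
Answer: 505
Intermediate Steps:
s(p) = 1 + 2*p² (s(p) = (p² + p²) + (2*p)/((2*p)) = 2*p² + (2*p)*(1/(2*p)) = 2*p² + 1 = 1 + 2*p²)
s(g(H(-4), -3)) - 27*(-18) = (1 + 2*(-3)²) - 27*(-18) = (1 + 2*9) + 486 = (1 + 18) + 486 = 19 + 486 = 505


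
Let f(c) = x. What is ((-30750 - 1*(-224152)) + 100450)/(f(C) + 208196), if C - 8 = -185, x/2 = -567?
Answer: 146926/103531 ≈ 1.4191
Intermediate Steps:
x = -1134 (x = 2*(-567) = -1134)
C = -177 (C = 8 - 185 = -177)
f(c) = -1134
((-30750 - 1*(-224152)) + 100450)/(f(C) + 208196) = ((-30750 - 1*(-224152)) + 100450)/(-1134 + 208196) = ((-30750 + 224152) + 100450)/207062 = (193402 + 100450)*(1/207062) = 293852*(1/207062) = 146926/103531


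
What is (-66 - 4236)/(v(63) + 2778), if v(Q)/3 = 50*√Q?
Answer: -331971/174994 + 53775*√7/174994 ≈ -1.0840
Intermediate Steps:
v(Q) = 150*√Q (v(Q) = 3*(50*√Q) = 150*√Q)
(-66 - 4236)/(v(63) + 2778) = (-66 - 4236)/(150*√63 + 2778) = -4302/(150*(3*√7) + 2778) = -4302/(450*√7 + 2778) = -4302/(2778 + 450*√7)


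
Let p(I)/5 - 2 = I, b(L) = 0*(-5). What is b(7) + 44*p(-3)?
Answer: -220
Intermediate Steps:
b(L) = 0
p(I) = 10 + 5*I
b(7) + 44*p(-3) = 0 + 44*(10 + 5*(-3)) = 0 + 44*(10 - 15) = 0 + 44*(-5) = 0 - 220 = -220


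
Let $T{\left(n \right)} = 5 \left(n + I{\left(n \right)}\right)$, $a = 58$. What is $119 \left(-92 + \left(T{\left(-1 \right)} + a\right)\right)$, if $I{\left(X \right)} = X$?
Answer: $-5236$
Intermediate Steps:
$T{\left(n \right)} = 10 n$ ($T{\left(n \right)} = 5 \left(n + n\right) = 5 \cdot 2 n = 10 n$)
$119 \left(-92 + \left(T{\left(-1 \right)} + a\right)\right) = 119 \left(-92 + \left(10 \left(-1\right) + 58\right)\right) = 119 \left(-92 + \left(-10 + 58\right)\right) = 119 \left(-92 + 48\right) = 119 \left(-44\right) = -5236$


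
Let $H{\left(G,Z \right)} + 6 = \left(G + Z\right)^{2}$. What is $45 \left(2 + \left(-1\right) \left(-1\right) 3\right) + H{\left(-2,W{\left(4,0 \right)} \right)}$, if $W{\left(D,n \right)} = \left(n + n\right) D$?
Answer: $223$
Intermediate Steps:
$W{\left(D,n \right)} = 2 D n$ ($W{\left(D,n \right)} = 2 n D = 2 D n$)
$H{\left(G,Z \right)} = -6 + \left(G + Z\right)^{2}$
$45 \left(2 + \left(-1\right) \left(-1\right) 3\right) + H{\left(-2,W{\left(4,0 \right)} \right)} = 45 \left(2 + \left(-1\right) \left(-1\right) 3\right) - \left(6 - \left(-2 + 2 \cdot 4 \cdot 0\right)^{2}\right) = 45 \left(2 + 1 \cdot 3\right) - \left(6 - \left(-2 + 0\right)^{2}\right) = 45 \left(2 + 3\right) - \left(6 - \left(-2\right)^{2}\right) = 45 \cdot 5 + \left(-6 + 4\right) = 225 - 2 = 223$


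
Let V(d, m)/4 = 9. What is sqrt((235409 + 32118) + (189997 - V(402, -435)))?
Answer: 36*sqrt(353) ≈ 676.38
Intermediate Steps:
V(d, m) = 36 (V(d, m) = 4*9 = 36)
sqrt((235409 + 32118) + (189997 - V(402, -435))) = sqrt((235409 + 32118) + (189997 - 1*36)) = sqrt(267527 + (189997 - 36)) = sqrt(267527 + 189961) = sqrt(457488) = 36*sqrt(353)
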